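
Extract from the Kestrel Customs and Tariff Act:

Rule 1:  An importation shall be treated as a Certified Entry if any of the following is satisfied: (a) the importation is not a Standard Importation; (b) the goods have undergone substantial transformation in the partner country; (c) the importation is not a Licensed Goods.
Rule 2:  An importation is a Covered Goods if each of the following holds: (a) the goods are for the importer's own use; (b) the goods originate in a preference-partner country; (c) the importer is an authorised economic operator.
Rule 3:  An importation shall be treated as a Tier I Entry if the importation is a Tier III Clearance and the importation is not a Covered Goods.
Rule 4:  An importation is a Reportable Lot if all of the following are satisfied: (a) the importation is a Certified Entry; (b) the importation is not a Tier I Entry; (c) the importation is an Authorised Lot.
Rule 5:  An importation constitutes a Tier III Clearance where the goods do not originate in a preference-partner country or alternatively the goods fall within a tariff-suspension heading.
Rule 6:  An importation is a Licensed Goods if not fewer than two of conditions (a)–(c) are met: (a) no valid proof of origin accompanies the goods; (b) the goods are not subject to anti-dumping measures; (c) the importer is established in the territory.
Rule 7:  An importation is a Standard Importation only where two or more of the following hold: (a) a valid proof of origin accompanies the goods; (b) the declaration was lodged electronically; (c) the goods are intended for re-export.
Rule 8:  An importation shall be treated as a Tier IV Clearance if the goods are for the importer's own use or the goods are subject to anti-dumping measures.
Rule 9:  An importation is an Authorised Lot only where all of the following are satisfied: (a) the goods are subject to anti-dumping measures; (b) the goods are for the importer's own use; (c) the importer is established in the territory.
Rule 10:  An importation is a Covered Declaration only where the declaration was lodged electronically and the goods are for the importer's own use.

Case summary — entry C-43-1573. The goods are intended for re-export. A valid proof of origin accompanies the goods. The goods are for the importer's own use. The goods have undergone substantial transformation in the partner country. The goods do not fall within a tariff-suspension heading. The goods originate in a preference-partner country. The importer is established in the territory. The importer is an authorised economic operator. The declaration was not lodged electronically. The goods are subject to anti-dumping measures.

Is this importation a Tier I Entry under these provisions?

No

rule 5 — Tier III Clearance: [the goods do not originate in a preference-partner country? no] OR [the goods fall within a tariff-suspension heading? no] → not satisfied.
rule 2 — Covered Goods: [the goods are for the importer's own use? yes] AND [the goods originate in a preference-partner country? yes] AND [the importer is an authorised economic operator? yes] → satisfied.
rule 3 — Tier I Entry: [Tier III Clearance (rule 5)? no] AND [not a Covered Goods (rule 2)? no] → not satisfied.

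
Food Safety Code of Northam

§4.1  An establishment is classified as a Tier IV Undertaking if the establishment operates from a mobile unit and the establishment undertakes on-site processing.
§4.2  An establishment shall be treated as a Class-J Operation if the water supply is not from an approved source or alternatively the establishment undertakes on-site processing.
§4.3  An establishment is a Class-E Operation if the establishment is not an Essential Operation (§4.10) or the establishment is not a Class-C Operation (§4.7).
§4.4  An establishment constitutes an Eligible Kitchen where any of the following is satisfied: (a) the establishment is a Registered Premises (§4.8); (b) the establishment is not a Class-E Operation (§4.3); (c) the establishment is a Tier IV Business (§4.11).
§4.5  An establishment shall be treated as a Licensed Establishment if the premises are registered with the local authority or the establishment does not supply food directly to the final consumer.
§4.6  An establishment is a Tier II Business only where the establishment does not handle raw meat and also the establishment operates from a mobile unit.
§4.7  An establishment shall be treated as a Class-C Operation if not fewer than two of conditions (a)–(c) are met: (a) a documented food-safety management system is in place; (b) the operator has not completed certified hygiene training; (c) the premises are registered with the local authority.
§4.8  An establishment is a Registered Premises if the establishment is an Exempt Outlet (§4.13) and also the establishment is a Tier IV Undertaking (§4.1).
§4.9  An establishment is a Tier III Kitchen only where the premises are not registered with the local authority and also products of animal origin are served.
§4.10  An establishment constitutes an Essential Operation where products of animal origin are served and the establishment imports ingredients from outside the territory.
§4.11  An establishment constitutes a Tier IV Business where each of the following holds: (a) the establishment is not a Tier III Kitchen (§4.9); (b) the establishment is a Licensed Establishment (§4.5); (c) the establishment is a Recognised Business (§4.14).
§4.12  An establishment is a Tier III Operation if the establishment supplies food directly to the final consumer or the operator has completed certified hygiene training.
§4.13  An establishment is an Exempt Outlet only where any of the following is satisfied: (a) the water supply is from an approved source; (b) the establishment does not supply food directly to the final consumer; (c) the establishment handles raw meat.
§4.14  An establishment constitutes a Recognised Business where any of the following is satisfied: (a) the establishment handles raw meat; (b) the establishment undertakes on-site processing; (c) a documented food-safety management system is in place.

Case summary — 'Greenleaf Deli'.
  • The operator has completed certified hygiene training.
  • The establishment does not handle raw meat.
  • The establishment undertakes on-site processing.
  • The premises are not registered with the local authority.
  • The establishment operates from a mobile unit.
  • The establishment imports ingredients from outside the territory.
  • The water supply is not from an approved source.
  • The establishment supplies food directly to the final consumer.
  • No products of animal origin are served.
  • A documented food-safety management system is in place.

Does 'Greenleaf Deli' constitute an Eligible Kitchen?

Under §4.13: the water supply is from an approved source? no; or the establishment does not supply food directly to the final consumer? no; or the establishment handles raw meat? no. So the establishment is not an Exempt Outlet.
Under §4.1: the establishment operates from a mobile unit? yes; and the establishment undertakes on-site processing? yes. So the establishment is a Tier IV Undertaking.
Under §4.8: Exempt Outlet (§4.13)? no; and Tier IV Undertaking (§4.1)? yes. So the establishment is not a Registered Premises.
Under §4.10: products of animal origin are served? no; and the establishment imports ingredients from outside the territory? yes. So the establishment is not an Essential Operation.
Under §4.7: a documented food-safety management system is in place? yes; the operator has not completed certified hygiene training? no; the premises are registered with the local authority? no — 1 of 3 hold (need ≥2) → not satisfied.
Under §4.3: not an Essential Operation (§4.10)? yes; or not a Class-C Operation (§4.7)? yes. So the establishment is a Class-E Operation.
Under §4.9: the premises are not registered with the local authority? yes; and products of animal origin are served? no. So the establishment is not a Tier III Kitchen.
Under §4.5: the premises are registered with the local authority? no; or the establishment does not supply food directly to the final consumer? no. So the establishment is not a Licensed Establishment.
Under §4.14: the establishment handles raw meat? no; or the establishment undertakes on-site processing? yes; or a documented food-safety management system is in place? yes. So the establishment is a Recognised Business.
Under §4.11: not a Tier III Kitchen (§4.9)? yes; and Licensed Establishment (§4.5)? no; and Recognised Business (§4.14)? yes. So the establishment is not a Tier IV Business.
Under §4.4: Registered Premises (§4.8)? no; or not a Class-E Operation (§4.3)? no; or Tier IV Business (§4.11)? no. So the establishment is not an Eligible Kitchen.

No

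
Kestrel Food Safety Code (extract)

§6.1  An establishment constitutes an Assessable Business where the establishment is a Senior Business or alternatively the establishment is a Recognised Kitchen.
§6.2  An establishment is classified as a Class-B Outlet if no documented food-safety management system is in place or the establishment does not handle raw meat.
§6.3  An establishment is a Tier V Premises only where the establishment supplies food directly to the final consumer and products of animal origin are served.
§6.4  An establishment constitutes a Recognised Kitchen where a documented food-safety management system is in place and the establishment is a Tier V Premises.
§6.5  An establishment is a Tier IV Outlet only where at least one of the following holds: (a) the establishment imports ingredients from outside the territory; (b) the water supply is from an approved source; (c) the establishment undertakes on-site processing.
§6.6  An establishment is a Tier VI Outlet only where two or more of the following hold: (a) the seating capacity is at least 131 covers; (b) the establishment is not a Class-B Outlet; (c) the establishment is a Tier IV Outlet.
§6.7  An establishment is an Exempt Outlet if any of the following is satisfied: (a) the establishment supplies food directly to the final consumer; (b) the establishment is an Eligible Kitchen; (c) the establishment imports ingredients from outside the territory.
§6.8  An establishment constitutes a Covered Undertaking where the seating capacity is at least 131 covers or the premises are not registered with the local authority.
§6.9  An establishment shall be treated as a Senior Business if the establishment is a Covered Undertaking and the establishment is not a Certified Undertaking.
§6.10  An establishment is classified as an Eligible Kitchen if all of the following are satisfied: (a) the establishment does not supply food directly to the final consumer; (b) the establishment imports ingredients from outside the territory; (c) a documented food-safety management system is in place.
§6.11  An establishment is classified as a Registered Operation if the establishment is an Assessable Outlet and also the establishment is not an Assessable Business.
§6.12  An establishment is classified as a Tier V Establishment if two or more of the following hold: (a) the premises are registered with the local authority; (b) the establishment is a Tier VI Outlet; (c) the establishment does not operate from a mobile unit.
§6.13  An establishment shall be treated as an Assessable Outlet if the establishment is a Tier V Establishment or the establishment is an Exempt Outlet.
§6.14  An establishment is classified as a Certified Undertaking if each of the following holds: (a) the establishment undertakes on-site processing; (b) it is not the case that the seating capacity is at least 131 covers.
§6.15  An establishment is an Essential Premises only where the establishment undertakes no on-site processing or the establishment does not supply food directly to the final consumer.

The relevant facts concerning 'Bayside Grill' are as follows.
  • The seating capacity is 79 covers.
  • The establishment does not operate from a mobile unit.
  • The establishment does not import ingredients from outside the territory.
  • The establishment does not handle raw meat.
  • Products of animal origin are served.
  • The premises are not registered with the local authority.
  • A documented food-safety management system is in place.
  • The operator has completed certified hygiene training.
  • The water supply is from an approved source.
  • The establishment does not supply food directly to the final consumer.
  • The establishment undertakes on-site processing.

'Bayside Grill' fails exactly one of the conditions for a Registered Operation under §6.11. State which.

Assessable Outlet

§6.2 — Class-B Outlet: [no documented food-safety management system is in place? no] OR [the establishment does not handle raw meat? yes] → satisfied.
§6.5 — Tier IV Outlet: [the establishment imports ingredients from outside the territory? no] OR [the water supply is from an approved source? yes] OR [the establishment undertakes on-site processing? yes] → satisfied.
§6.6 — Tier VI Outlet: seating capacity: 79 covers ≥ 131 covers? no; not a Class-B Outlet (§6.2)? no; Tier IV Outlet (§6.5)? yes — 1 of 3 hold (need ≥2) → not satisfied.
§6.12 — Tier V Establishment: the premises are registered with the local authority? no; Tier VI Outlet (§6.6)? no; the establishment does not operate from a mobile unit? yes — 1 of 3 hold (need ≥2) → not satisfied.
§6.10 — Eligible Kitchen: [the establishment does not supply food directly to the final consumer? yes] AND [the establishment imports ingredients from outside the territory? no] AND [a documented food-safety management system is in place? yes] → not satisfied.
§6.7 — Exempt Outlet: [the establishment supplies food directly to the final consumer? no] OR [Eligible Kitchen (§6.10)? no] OR [the establishment imports ingredients from outside the territory? no] → not satisfied.
§6.13 — Assessable Outlet: [Tier V Establishment (§6.12)? no] OR [Exempt Outlet (§6.7)? no] → not satisfied.
§6.8 — Covered Undertaking: [seating capacity: 79 covers ≥ 131 covers? no] OR [the premises are not registered with the local authority? yes] → satisfied.
§6.14 — Certified Undertaking: [the establishment undertakes on-site processing? yes] AND [seating capacity: 79 covers ≥ 131 covers? no, so negated condition yes] → satisfied.
§6.9 — Senior Business: [Covered Undertaking (§6.8)? yes] AND [not a Certified Undertaking (§6.14)? no] → not satisfied.
§6.3 — Tier V Premises: [the establishment supplies food directly to the final consumer? no] AND [products of animal origin are served? yes] → not satisfied.
§6.4 — Recognised Kitchen: [a documented food-safety management system is in place? yes] AND [Tier V Premises (§6.3)? no] → not satisfied.
§6.1 — Assessable Business: [Senior Business (§6.9)? no] OR [Recognised Kitchen (§6.4)? no] → not satisfied.
§6.11 — Registered Operation: [Assessable Outlet (§6.13)? no] AND [not an Assessable Business (§6.1)? yes] → not satisfied.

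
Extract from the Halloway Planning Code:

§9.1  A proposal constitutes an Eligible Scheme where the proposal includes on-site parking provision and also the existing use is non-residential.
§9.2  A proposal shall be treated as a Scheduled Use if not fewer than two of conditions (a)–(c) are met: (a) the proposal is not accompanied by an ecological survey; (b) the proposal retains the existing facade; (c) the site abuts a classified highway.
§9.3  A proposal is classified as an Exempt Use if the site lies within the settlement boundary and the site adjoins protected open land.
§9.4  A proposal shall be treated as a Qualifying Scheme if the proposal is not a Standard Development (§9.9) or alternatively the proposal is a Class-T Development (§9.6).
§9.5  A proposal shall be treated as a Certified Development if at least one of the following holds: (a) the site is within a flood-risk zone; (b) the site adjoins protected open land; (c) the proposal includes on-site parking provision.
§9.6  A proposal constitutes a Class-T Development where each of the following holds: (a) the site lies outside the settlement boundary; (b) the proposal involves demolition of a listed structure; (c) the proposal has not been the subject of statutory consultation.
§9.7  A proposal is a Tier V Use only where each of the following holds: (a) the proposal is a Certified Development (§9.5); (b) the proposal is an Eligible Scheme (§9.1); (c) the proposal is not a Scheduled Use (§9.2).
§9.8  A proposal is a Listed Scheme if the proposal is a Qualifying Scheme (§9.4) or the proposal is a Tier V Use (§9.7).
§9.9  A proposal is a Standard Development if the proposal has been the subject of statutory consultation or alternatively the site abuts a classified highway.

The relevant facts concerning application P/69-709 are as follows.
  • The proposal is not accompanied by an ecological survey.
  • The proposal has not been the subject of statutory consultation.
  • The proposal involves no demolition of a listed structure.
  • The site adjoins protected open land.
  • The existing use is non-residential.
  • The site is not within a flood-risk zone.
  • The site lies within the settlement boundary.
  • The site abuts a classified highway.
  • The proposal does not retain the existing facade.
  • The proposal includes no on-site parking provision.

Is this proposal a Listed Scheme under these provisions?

§9.9 — Standard Development: [the proposal has been the subject of statutory consultation? no] OR [the site abuts a classified highway? yes] → satisfied.
§9.6 — Class-T Development: [the site lies outside the settlement boundary? no] AND [the proposal involves demolition of a listed structure? no] AND [the proposal has not been the subject of statutory consultation? yes] → not satisfied.
§9.4 — Qualifying Scheme: [not a Standard Development (§9.9)? no] OR [Class-T Development (§9.6)? no] → not satisfied.
§9.5 — Certified Development: [the site is within a flood-risk zone? no] OR [the site adjoins protected open land? yes] OR [the proposal includes on-site parking provision? no] → satisfied.
§9.1 — Eligible Scheme: [the proposal includes on-site parking provision? no] AND [the existing use is non-residential? yes] → not satisfied.
§9.2 — Scheduled Use: the proposal is not accompanied by an ecological survey? yes; the proposal retains the existing facade? no; the site abuts a classified highway? yes — 2 of 3 hold (need ≥2) → satisfied.
§9.7 — Tier V Use: [Certified Development (§9.5)? yes] AND [Eligible Scheme (§9.1)? no] AND [not a Scheduled Use (§9.2)? no] → not satisfied.
§9.8 — Listed Scheme: [Qualifying Scheme (§9.4)? no] OR [Tier V Use (§9.7)? no] → not satisfied.

No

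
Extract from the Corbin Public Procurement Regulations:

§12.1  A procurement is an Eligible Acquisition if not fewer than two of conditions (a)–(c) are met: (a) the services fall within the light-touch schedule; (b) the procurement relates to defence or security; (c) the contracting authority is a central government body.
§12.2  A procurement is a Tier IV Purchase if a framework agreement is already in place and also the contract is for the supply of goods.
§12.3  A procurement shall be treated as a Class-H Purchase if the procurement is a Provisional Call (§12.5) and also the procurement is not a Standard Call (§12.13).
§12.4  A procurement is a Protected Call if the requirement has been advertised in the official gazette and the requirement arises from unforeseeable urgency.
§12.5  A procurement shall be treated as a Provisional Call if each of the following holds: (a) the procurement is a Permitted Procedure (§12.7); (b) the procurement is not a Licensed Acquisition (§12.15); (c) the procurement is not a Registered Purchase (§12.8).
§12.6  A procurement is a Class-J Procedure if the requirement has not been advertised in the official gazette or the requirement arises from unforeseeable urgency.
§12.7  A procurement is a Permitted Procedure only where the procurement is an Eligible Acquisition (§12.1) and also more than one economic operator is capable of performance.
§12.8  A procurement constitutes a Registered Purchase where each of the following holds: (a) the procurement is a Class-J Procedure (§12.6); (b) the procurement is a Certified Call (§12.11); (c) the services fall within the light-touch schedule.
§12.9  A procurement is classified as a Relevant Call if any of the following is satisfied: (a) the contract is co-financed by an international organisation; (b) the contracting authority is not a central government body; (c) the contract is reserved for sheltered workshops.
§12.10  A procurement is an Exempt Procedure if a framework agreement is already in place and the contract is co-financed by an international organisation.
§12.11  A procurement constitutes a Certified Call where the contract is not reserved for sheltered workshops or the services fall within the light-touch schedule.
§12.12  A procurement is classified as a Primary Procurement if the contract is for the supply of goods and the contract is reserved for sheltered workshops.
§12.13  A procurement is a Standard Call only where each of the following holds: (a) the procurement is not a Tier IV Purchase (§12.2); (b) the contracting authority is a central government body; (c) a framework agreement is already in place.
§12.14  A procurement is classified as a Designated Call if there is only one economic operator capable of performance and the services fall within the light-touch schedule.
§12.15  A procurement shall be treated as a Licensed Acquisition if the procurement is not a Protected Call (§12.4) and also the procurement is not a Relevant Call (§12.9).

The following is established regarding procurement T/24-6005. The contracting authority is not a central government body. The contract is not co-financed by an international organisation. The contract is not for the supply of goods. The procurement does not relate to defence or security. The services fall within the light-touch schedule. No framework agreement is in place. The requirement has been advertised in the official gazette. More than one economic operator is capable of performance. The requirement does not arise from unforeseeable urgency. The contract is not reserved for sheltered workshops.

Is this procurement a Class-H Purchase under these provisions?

No

Under §12.1: the services fall within the light-touch schedule? yes; the procurement relates to defence or security? no; the contracting authority is a central government body? no — 1 of 3 hold (need ≥2) → not satisfied.
Under §12.7: Eligible Acquisition (§12.1)? no; and more than one economic operator is capable of performance? yes. So the procurement is not a Permitted Procedure.
Under §12.4: the requirement has been advertised in the official gazette? yes; and the requirement arises from unforeseeable urgency? no. So the procurement is not a Protected Call.
Under §12.9: the contract is co-financed by an international organisation? no; or the contracting authority is not a central government body? yes; or the contract is reserved for sheltered workshops? no. So the procurement is a Relevant Call.
Under §12.15: not a Protected Call (§12.4)? yes; and not a Relevant Call (§12.9)? no. So the procurement is not a Licensed Acquisition.
Under §12.6: the requirement has not been advertised in the official gazette? no; or the requirement arises from unforeseeable urgency? no. So the procurement is not a Class-J Procedure.
Under §12.11: the contract is not reserved for sheltered workshops? yes; or the services fall within the light-touch schedule? yes. So the procurement is a Certified Call.
Under §12.8: Class-J Procedure (§12.6)? no; and Certified Call (§12.11)? yes; and the services fall within the light-touch schedule? yes. So the procurement is not a Registered Purchase.
Under §12.5: Permitted Procedure (§12.7)? no; and not a Licensed Acquisition (§12.15)? yes; and not a Registered Purchase (§12.8)? yes. So the procurement is not a Provisional Call.
Under §12.2: a framework agreement is already in place? no; and the contract is for the supply of goods? no. So the procurement is not a Tier IV Purchase.
Under §12.13: not a Tier IV Purchase (§12.2)? yes; and the contracting authority is a central government body? no; and a framework agreement is already in place? no. So the procurement is not a Standard Call.
Under §12.3: Provisional Call (§12.5)? no; and not a Standard Call (§12.13)? yes. So the procurement is not a Class-H Purchase.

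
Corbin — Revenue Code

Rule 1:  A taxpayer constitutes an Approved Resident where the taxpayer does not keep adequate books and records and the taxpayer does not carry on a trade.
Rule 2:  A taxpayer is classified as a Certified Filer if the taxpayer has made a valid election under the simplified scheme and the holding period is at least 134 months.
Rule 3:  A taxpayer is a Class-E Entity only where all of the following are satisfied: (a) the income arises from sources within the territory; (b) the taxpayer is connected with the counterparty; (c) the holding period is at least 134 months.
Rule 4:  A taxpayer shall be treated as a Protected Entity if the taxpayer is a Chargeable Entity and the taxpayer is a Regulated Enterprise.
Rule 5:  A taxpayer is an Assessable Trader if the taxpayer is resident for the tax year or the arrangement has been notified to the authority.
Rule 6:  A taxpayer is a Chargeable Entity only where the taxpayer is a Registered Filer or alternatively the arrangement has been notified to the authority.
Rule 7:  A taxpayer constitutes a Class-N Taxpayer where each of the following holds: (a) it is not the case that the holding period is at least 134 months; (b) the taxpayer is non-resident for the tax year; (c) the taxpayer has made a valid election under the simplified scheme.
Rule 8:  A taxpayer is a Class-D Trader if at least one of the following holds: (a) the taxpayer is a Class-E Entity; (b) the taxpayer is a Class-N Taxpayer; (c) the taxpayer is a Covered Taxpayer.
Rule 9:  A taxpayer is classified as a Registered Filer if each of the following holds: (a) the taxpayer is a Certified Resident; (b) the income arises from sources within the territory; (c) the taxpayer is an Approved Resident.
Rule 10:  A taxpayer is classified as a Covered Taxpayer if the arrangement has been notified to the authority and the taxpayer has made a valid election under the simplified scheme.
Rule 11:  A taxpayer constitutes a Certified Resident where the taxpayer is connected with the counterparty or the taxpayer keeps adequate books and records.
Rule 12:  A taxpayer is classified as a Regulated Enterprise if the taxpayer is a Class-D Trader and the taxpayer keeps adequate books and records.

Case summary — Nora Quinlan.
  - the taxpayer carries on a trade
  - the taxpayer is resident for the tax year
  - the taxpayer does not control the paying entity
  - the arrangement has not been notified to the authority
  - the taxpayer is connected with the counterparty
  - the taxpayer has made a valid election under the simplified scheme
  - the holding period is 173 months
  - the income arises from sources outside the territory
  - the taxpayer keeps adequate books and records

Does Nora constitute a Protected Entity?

rule 11 — Certified Resident: [the taxpayer is connected with the counterparty? yes] OR [the taxpayer keeps adequate books and records? yes] → satisfied.
rule 1 — Approved Resident: [the taxpayer does not keep adequate books and records? no] AND [the taxpayer does not carry on a trade? no] → not satisfied.
rule 9 — Registered Filer: [Certified Resident (rule 11)? yes] AND [the income arises from sources within the territory? no] AND [Approved Resident (rule 1)? no] → not satisfied.
rule 6 — Chargeable Entity: [Registered Filer (rule 9)? no] OR [the arrangement has been notified to the authority? no] → not satisfied.
rule 3 — Class-E Entity: [the income arises from sources within the territory? no] AND [the taxpayer is connected with the counterparty? yes] AND [holding period: 173 months ≥ 134 months? yes] → not satisfied.
rule 7 — Class-N Taxpayer: [holding period: 173 months ≥ 134 months? yes, so negated condition no] AND [the taxpayer is non-resident for the tax year? no] AND [the taxpayer has made a valid election under the simplified scheme? yes] → not satisfied.
rule 10 — Covered Taxpayer: [the arrangement has been notified to the authority? no] AND [the taxpayer has made a valid election under the simplified scheme? yes] → not satisfied.
rule 8 — Class-D Trader: [Class-E Entity (rule 3)? no] OR [Class-N Taxpayer (rule 7)? no] OR [Covered Taxpayer (rule 10)? no] → not satisfied.
rule 12 — Regulated Enterprise: [Class-D Trader (rule 8)? no] AND [the taxpayer keeps adequate books and records? yes] → not satisfied.
rule 4 — Protected Entity: [Chargeable Entity (rule 6)? no] AND [Regulated Enterprise (rule 12)? no] → not satisfied.

No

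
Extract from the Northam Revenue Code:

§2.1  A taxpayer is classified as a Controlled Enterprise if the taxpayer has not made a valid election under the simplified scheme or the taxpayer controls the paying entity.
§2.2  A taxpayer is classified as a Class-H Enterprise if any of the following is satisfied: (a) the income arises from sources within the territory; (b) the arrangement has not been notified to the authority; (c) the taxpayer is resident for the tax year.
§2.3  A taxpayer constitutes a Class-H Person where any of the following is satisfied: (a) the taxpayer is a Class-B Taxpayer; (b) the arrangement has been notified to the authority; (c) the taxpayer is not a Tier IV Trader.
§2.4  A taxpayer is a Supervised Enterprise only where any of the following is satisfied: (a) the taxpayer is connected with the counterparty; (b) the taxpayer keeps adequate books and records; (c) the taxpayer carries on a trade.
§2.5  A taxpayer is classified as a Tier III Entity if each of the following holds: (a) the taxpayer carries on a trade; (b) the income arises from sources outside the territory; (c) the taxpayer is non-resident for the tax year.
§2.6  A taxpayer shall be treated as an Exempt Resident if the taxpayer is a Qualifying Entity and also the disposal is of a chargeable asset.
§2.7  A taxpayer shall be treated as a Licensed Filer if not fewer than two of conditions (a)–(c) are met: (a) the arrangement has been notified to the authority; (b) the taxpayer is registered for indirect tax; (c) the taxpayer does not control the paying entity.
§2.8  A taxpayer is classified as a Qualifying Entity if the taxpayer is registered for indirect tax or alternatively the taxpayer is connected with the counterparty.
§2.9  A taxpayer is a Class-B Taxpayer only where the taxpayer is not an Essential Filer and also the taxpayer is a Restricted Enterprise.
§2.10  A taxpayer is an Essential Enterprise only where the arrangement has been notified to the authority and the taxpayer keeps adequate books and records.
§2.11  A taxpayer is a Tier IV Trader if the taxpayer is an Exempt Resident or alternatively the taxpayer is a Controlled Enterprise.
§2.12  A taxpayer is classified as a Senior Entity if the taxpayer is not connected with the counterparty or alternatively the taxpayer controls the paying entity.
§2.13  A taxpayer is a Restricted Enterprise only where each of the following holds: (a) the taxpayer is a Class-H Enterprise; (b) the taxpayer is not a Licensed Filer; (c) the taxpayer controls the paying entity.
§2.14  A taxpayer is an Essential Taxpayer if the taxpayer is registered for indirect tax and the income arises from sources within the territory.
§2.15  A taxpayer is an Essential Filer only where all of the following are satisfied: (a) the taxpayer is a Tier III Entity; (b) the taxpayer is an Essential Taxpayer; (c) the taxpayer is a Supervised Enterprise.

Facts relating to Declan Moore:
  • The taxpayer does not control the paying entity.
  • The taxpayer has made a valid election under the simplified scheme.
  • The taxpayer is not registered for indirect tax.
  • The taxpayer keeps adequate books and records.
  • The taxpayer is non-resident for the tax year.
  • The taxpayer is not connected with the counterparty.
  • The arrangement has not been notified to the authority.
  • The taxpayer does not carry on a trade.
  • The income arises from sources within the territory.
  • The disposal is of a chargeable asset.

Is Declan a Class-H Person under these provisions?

Yes

Under §2.5: the taxpayer carries on a trade? no; and the income arises from sources outside the territory? no; and the taxpayer is non-resident for the tax year? yes. So the taxpayer is not a Tier III Entity.
Under §2.14: the taxpayer is registered for indirect tax? no; and the income arises from sources within the territory? yes. So the taxpayer is not an Essential Taxpayer.
Under §2.4: the taxpayer is connected with the counterparty? no; or the taxpayer keeps adequate books and records? yes; or the taxpayer carries on a trade? no. So the taxpayer is a Supervised Enterprise.
Under §2.15: Tier III Entity (§2.5)? no; and Essential Taxpayer (§2.14)? no; and Supervised Enterprise (§2.4)? yes. So the taxpayer is not an Essential Filer.
Under §2.2: the income arises from sources within the territory? yes; or the arrangement has not been notified to the authority? yes; or the taxpayer is resident for the tax year? no. So the taxpayer is a Class-H Enterprise.
Under §2.7: the arrangement has been notified to the authority? no; the taxpayer is registered for indirect tax? no; the taxpayer does not control the paying entity? yes — 1 of 3 hold (need ≥2) → not satisfied.
Under §2.13: Class-H Enterprise (§2.2)? yes; and not a Licensed Filer (§2.7)? yes; and the taxpayer controls the paying entity? no. So the taxpayer is not a Restricted Enterprise.
Under §2.9: not an Essential Filer (§2.15)? yes; and Restricted Enterprise (§2.13)? no. So the taxpayer is not a Class-B Taxpayer.
Under §2.8: the taxpayer is registered for indirect tax? no; or the taxpayer is connected with the counterparty? no. So the taxpayer is not a Qualifying Entity.
Under §2.6: Qualifying Entity (§2.8)? no; and the disposal is of a chargeable asset? yes. So the taxpayer is not an Exempt Resident.
Under §2.1: the taxpayer has not made a valid election under the simplified scheme? no; or the taxpayer controls the paying entity? no. So the taxpayer is not a Controlled Enterprise.
Under §2.11: Exempt Resident (§2.6)? no; or Controlled Enterprise (§2.1)? no. So the taxpayer is not a Tier IV Trader.
Under §2.3: Class-B Taxpayer (§2.9)? no; or the arrangement has been notified to the authority? no; or not a Tier IV Trader (§2.11)? yes. So the taxpayer is a Class-H Person.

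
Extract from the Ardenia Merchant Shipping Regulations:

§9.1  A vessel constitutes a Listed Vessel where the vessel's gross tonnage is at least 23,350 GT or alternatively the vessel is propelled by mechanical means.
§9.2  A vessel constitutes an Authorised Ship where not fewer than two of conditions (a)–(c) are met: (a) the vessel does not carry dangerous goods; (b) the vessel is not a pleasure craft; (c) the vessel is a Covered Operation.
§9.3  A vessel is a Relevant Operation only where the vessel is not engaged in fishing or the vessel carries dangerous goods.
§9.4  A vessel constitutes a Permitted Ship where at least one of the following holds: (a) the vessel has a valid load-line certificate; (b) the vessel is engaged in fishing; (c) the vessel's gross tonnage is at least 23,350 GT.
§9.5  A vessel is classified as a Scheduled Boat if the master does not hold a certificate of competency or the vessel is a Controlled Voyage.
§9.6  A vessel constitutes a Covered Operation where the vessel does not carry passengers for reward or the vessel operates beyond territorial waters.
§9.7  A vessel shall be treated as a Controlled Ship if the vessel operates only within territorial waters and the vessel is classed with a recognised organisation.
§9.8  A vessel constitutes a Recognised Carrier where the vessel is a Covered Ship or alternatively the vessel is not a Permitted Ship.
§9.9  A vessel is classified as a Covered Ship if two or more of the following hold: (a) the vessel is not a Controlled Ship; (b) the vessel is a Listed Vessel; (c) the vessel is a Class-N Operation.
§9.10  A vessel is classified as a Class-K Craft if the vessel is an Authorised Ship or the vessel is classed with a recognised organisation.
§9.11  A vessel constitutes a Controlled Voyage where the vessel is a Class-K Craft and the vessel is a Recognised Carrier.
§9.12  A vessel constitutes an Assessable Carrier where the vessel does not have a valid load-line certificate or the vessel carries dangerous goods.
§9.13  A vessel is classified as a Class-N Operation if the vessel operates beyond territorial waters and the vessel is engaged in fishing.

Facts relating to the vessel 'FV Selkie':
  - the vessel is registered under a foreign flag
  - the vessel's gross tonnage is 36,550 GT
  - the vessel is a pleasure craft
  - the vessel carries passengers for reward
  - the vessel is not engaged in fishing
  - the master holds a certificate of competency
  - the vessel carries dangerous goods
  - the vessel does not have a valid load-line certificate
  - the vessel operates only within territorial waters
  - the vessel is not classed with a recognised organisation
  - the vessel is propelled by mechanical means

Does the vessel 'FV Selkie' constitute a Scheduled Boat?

Under §9.6: the vessel does not carry passengers for reward? no; or the vessel operates beyond territorial waters? no. So the vessel is not a Covered Operation.
Under §9.2: the vessel does not carry dangerous goods? no; the vessel is not a pleasure craft? no; Covered Operation (§9.6)? no — 0 of 3 hold (need ≥2) → not satisfied.
Under §9.10: Authorised Ship (§9.2)? no; or the vessel is classed with a recognised organisation? no. So the vessel is not a Class-K Craft.
Under §9.7: the vessel operates only within territorial waters? yes; and the vessel is classed with a recognised organisation? no. So the vessel is not a Controlled Ship.
Under §9.1: vessel's gross tonnage: 36,550 GT ≥ 23,350 GT? yes; or the vessel is propelled by mechanical means? yes. So the vessel is a Listed Vessel.
Under §9.13: the vessel operates beyond territorial waters? no; and the vessel is engaged in fishing? no. So the vessel is not a Class-N Operation.
Under §9.9: not a Controlled Ship (§9.7)? yes; Listed Vessel (§9.1)? yes; Class-N Operation (§9.13)? no — 2 of 3 hold (need ≥2) → satisfied.
Under §9.4: the vessel has a valid load-line certificate? no; or the vessel is engaged in fishing? no; or vessel's gross tonnage: 36,550 GT ≥ 23,350 GT? yes. So the vessel is a Permitted Ship.
Under §9.8: Covered Ship (§9.9)? yes; or not a Permitted Ship (§9.4)? no. So the vessel is a Recognised Carrier.
Under §9.11: Class-K Craft (§9.10)? no; and Recognised Carrier (§9.8)? yes. So the vessel is not a Controlled Voyage.
Under §9.5: the master does not hold a certificate of competency? no; or Controlled Voyage (§9.11)? no. So the vessel is not a Scheduled Boat.

No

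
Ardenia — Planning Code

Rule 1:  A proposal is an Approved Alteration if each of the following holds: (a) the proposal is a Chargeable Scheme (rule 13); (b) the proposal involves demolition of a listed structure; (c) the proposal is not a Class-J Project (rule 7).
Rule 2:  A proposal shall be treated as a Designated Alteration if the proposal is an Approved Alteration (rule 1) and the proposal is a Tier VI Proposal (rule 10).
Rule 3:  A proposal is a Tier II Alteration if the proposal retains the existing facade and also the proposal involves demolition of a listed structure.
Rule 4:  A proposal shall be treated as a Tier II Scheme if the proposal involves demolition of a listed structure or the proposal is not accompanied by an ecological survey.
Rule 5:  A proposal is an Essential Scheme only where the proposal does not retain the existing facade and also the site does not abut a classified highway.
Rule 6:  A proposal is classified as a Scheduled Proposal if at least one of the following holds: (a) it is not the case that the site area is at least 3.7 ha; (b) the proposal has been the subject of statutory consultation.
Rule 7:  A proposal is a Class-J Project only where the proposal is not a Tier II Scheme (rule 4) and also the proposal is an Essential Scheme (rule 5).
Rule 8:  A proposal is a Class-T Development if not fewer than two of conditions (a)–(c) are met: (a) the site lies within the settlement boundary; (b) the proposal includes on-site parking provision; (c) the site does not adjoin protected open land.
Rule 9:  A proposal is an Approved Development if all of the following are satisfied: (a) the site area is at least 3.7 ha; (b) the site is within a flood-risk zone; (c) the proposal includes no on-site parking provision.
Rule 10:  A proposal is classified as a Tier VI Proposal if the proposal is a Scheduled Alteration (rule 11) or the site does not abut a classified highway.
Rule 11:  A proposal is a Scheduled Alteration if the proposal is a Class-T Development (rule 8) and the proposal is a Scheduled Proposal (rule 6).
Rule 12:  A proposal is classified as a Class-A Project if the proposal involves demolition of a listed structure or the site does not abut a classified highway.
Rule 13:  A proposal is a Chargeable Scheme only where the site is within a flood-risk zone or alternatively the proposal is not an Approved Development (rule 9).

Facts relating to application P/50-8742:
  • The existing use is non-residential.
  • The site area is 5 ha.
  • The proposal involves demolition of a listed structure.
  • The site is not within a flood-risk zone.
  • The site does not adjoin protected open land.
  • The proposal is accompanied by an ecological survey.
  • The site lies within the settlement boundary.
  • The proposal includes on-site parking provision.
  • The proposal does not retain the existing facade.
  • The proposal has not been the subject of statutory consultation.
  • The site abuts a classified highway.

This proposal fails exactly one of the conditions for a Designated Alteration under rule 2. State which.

Under rule 9: site area: 5 ha ≥ 3.7 ha? yes; and the site is within a flood-risk zone? no; and the proposal includes no on-site parking provision? no. So the proposal is not an Approved Development.
Under rule 13: the site is within a flood-risk zone? no; or not an Approved Development (rule 9)? yes. So the proposal is a Chargeable Scheme.
Under rule 4: the proposal involves demolition of a listed structure? yes; or the proposal is not accompanied by an ecological survey? no. So the proposal is a Tier II Scheme.
Under rule 5: the proposal does not retain the existing facade? yes; and the site does not abut a classified highway? no. So the proposal is not an Essential Scheme.
Under rule 7: not a Tier II Scheme (rule 4)? no; and Essential Scheme (rule 5)? no. So the proposal is not a Class-J Project.
Under rule 1: Chargeable Scheme (rule 13)? yes; and the proposal involves demolition of a listed structure? yes; and not a Class-J Project (rule 7)? yes. So the proposal is an Approved Alteration.
Under rule 8: the site lies within the settlement boundary? yes; the proposal includes on-site parking provision? yes; the site does not adjoin protected open land? yes — 3 of 3 hold (need ≥2) → satisfied.
Under rule 6: site area: 5 ha ≥ 3.7 ha? yes, so negated condition no; or the proposal has been the subject of statutory consultation? no. So the proposal is not a Scheduled Proposal.
Under rule 11: Class-T Development (rule 8)? yes; and Scheduled Proposal (rule 6)? no. So the proposal is not a Scheduled Alteration.
Under rule 10: Scheduled Alteration (rule 11)? no; or the site does not abut a classified highway? no. So the proposal is not a Tier VI Proposal.
Under rule 2: Approved Alteration (rule 1)? yes; and Tier VI Proposal (rule 10)? no. So the proposal is not a Designated Alteration.

Tier VI Proposal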